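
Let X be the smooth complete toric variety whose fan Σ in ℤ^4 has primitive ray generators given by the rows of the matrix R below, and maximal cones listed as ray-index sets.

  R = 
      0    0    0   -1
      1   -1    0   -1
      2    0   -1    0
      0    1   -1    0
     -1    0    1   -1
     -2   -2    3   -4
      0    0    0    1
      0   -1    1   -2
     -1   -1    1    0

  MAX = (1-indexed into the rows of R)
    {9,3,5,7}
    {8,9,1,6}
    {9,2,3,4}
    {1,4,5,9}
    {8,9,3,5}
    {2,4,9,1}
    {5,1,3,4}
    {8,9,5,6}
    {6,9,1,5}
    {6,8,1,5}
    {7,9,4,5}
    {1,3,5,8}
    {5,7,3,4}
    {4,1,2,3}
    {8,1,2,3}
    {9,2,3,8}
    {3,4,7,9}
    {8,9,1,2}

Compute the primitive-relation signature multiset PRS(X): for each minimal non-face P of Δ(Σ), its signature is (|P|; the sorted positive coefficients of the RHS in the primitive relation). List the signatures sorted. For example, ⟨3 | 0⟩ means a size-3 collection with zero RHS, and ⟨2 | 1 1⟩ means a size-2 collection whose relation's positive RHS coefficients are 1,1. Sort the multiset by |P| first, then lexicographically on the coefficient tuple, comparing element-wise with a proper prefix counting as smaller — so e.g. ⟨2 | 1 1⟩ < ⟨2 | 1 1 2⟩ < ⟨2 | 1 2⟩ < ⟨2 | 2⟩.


Σ has 12 primitive collections:

  • {1,7}:  v_{1} + v_{7} = 0  ⇒ sig = ⟨2 | 0⟩
  • {2,5}:  v_{2} + v_{5} = v_{8}  ⇒ sig = ⟨2 | 1⟩
  • {2,7}:  v_{2} + v_{7} = v_{3} + v_{9}  ⇒ sig = ⟨2 | 1 1⟩
  • {6,7}:  v_{6} + v_{7} = v_{5} + v_{8} + v_{9}  ⇒ sig = ⟨2 | 1 1 1⟩
  • {7,8}:  v_{7} + v_{8} = v_{3} + v_{5} + v_{9}  ⇒ sig = ⟨2 | 1 1 1⟩
  • {2,6}:  v_{2} + v_{6} = v_{1} + 2·v_{8} + v_{9}  ⇒ sig = ⟨2 | 1 1 2⟩
  • {4,6}:  v_{4} + v_{6} = 3·v_{1} + v_{5} + v_{9}  ⇒ sig = ⟨2 | 1 1 3⟩
  • {3,6}:  v_{3} + v_{6} = 2·v_{8}  ⇒ sig = ⟨2 | 2⟩
  • {4,8}:  v_{4} + v_{8} = 2·v_{1}  ⇒ sig = ⟨2 | 2⟩
  • {1,3,9}:  v_{1} + v_{3} + v_{9} = v_{2}  ⇒ sig = ⟨3 | 1⟩
  • {1,5,8,9}:  v_{1} + v_{5} + v_{8} + v_{9} = v_{6}  ⇒ sig = ⟨4 | 1⟩
  • {3,4,5,9}:  v_{3} + v_{4} + v_{5} + v_{9} = v_{1}  ⇒ sig = ⟨4 | 1⟩

Sorted signature multiset PRS(X):
    |P|=2: 9 collections, coeffs (), (1), (1,1), (1,1,1), (1,1,1), (1,1,2), (1,1,3), (2), (2)
    |P|=3: 1 collection, coeffs (1)
    |P|=4: 2 collections, coeffs (1), (1)


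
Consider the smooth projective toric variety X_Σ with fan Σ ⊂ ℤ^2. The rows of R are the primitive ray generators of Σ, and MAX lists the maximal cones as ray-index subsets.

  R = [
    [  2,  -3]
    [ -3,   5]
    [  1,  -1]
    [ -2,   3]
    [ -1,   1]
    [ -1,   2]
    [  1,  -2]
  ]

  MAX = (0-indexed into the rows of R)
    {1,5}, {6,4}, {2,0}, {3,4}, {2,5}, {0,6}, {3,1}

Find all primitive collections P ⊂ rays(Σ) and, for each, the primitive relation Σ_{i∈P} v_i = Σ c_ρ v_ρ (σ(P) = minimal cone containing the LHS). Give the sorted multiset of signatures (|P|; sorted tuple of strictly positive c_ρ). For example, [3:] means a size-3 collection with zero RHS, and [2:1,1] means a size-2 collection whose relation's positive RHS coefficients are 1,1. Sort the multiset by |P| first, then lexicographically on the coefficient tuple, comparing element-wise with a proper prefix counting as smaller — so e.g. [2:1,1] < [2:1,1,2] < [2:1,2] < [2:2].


14 collections generate NE(X_Σ); each relation:

  P = {0,3}:  v_{0} + v_{3} = 0  ⇒ sig = [2:]
  P = {2,4}:  v_{2} + v_{4} = 0  ⇒ sig = [2:]
  P = {5,6}:  v_{5} + v_{6} = 0  ⇒ sig = [2:]
  P = {0,1}:  v_{0} + v_{1} = v_{5}  ⇒ sig = [2:1]
  P = {0,4}:  v_{0} + v_{4} = v_{6}  ⇒ sig = [2:1]
  P = {0,5}:  v_{0} + v_{5} = v_{2}  ⇒ sig = [2:1]
  P = {1,6}:  v_{1} + v_{6} = v_{3}  ⇒ sig = [2:1]
  P = {2,3}:  v_{2} + v_{3} = v_{5}  ⇒ sig = [2:1]
  P = {2,6}:  v_{2} + v_{6} = v_{0}  ⇒ sig = [2:1]
  P = {3,5}:  v_{3} + v_{5} = v_{1}  ⇒ sig = [2:1]
  P = {3,6}:  v_{3} + v_{6} = v_{4}  ⇒ sig = [2:1]
  P = {4,5}:  v_{4} + v_{5} = v_{3}  ⇒ sig = [2:1]
  P = {1,2}:  v_{1} + v_{2} = 2·v_{5}  ⇒ sig = [2:2]
  P = {1,4}:  v_{1} + v_{4} = 2·v_{3}  ⇒ sig = [2:2]

so the primitive-relation signature multiset is
    |P|=2: 14 collections, coeffs (), (), (), (1), (1), (1), (1), (1), (1), (1), (1), (1), (2), (2)


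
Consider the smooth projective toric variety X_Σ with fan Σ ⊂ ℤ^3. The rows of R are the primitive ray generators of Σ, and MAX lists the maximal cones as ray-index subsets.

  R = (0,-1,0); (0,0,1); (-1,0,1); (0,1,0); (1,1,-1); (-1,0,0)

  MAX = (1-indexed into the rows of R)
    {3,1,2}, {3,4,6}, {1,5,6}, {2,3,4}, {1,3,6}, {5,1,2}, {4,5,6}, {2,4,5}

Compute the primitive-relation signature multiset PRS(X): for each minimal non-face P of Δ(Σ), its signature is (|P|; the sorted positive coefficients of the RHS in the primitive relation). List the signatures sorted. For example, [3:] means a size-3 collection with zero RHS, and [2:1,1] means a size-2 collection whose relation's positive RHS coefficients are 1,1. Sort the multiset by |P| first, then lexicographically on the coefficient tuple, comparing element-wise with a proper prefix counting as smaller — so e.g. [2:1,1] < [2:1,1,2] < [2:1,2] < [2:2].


The 3 primitive collections of Σ (r=6, n=3):

  {1,4}:  v_{1} + v_{4} = 0 — sig = [2:]
  {2,6}:  v_{2} + v_{6} = v_{3} — sig = [2:1]
  {3,5}:  v_{3} + v_{5} = v_{4} — sig = [2:1]

Hence PRS(X_Σ) =
    [2:]
    [2:1]
    [2:1]


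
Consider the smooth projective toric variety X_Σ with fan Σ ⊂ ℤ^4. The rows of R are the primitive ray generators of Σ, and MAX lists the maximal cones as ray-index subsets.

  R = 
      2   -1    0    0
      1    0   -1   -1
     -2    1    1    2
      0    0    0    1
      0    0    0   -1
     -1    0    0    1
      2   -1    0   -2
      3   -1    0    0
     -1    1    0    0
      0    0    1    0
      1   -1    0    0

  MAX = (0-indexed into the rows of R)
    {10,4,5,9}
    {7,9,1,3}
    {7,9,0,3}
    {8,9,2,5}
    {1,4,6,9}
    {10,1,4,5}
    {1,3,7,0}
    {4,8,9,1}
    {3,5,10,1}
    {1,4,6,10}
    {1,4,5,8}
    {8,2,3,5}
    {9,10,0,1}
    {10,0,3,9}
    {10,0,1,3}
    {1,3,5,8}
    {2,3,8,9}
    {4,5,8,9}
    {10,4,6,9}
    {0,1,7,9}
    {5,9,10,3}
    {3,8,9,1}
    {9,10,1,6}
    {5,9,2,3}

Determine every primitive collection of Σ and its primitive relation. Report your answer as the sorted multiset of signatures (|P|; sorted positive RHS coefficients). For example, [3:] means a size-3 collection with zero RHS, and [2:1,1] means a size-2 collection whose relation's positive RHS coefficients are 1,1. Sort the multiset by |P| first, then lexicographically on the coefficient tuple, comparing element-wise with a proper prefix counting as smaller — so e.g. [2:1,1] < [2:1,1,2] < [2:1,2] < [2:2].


Δ(Σ) — 11 vertices, 25 min non-faces:

  P = {3,4}:  v_{3} + v_{4} = 0 ; sig = [2:]
  P = {8,10}:  v_{8} + v_{10} = 0 ; sig = [2:]
  P = {2,6}:  v_{2} + v_{6} = v_{9} ; sig = [2:1]
  P = {0,5}:  v_{0} + v_{5} = v_{3} + v_{10} ; sig = [2:1,1]
  P = {1,2}:  v_{1} + v_{2} = v_{3} + v_{8} ; sig = [2:1,1]
  P = {5,6}:  v_{5} + v_{6} = v_{4} + v_{10} ; sig = [2:1,1]
  P = {5,7}:  v_{5} + v_{7} = v_{0} + v_{3} ; sig = [2:1,1]
  P = {0,4}:  v_{0} + v_{4} = v_{1} + v_{9} + v_{10} ; sig = [2:1,1,1]
  P = {0,8}:  v_{0} + v_{8} = v_{1} + v_{3} + v_{9} ; sig = [2:1,1,1]
  P = {2,4}:  v_{2} + v_{4} = v_{5} + v_{8} + v_{9} ; sig = [2:1,1,1]
  P = {2,10}:  v_{2} + v_{10} = v_{3} + v_{5} + v_{9} ; sig = [2:1,1,1]
  P = {3,6}:  v_{3} + v_{6} = v_{1} + v_{9} + v_{10} ; sig = [2:1,1,1]
  P = {4,7}:  v_{4} + v_{7} = v_{0} + v_{1} + v_{9} ; sig = [2:1,1,1]
  P = {6,8}:  v_{6} + v_{8} = v_{1} + v_{4} + v_{9} ; sig = [2:1,1,1]
  P = {6,7}:  v_{6} + v_{7} = v_{0} + 2·v_{1} + 2·v_{9} + v_{10} ; sig = [2:1,1,2,2]
  P = {0,2}:  v_{0} + v_{2} = 2·v_{3} + v_{9} ; sig = [2:1,2]
  P = {2,7}:  v_{2} + v_{7} = v_{1} + 3·v_{3} + 2·v_{9} ; sig = [2:1,2,3]
  P = {7,10}:  v_{7} + v_{10} = 2·v_{0} ; sig = [2:2]
  P = {0,6}:  v_{0} + v_{6} = 2·v_{1} + 2·v_{9} + 2·v_{10} ; sig = [2:2,2,2]
  P = {7,8}:  v_{7} + v_{8} = 2·v_{1} + 2·v_{3} + 2·v_{9} ; sig = [2:2,2,2]
  P = {1,5,9}:  v_{1} + v_{5} + v_{9} = 0 ; sig = [3:]
  P = {0,1,3,9}:  v_{0} + v_{1} + v_{3} + v_{9} = v_{7} ; sig = [4:1]
  P = {1,3,9,10}:  v_{1} + v_{3} + v_{9} + v_{10} = v_{0} ; sig = [4:1]
  P = {1,4,9,10}:  v_{1} + v_{4} + v_{9} + v_{10} = v_{6} ; sig = [4:1]
  P = {3,5,8,9}:  v_{3} + v_{5} + v_{8} + v_{9} = v_{2} ; sig = [4:1]

so the primitive-relation signature multiset is
{ [2:] ×2,  [2:1],  [2:1,1] ×4,  [2:1,1,1] ×7,  [2:1,1,2,2],  [2:1,2],  [2:1,2,3],  [2:2],  [2:2,2,2] ×2,  [3:],  [4:1] ×4 }


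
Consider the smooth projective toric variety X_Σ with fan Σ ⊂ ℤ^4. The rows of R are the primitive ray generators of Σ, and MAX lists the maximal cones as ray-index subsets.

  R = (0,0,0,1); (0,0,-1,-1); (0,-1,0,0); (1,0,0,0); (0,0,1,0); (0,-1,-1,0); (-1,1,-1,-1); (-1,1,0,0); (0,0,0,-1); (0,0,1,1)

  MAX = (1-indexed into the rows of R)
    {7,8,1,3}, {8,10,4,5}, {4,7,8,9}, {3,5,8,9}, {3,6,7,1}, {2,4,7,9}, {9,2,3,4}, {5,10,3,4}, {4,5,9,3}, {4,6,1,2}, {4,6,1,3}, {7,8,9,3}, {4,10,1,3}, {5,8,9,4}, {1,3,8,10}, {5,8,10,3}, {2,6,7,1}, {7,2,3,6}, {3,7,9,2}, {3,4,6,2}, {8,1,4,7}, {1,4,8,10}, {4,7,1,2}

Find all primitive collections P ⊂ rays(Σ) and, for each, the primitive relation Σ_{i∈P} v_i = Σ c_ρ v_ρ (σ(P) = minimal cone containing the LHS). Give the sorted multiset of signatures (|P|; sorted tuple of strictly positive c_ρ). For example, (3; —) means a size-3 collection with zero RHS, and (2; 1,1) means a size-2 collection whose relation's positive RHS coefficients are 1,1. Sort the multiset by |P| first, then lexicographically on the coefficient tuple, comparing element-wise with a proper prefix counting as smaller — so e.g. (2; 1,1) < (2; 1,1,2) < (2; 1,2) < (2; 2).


16 collections generate NE(X_Σ); each relation:

  P={1,9}:  v_{1} + v_{9} = 0  so sig = (2; —)
  P={2,10}:  v_{2} + v_{10} = 0  so sig = (2; —)
  P={1,5}:  v_{1} + v_{5} = v_{10}  so sig = (2; 1)
  P={2,5}:  v_{2} + v_{5} = v_{9}  so sig = (2; 1)
  P={2,8}:  v_{2} + v_{8} = v_{7}  so sig = (2; 1)
  P={5,6}:  v_{5} + v_{6} = v_{3}  so sig = (2; 1)
  P={7,10}:  v_{7} + v_{10} = v_{8}  so sig = (2; 1)
  P={9,10}:  v_{9} + v_{10} = v_{5}  so sig = (2; 1)
  P={5,7}:  v_{5} + v_{7} = v_{8} + v_{9}  so sig = (2; 1,1)
  P={6,9}:  v_{6} + v_{9} = v_{2} + v_{3}  so sig = (2; 1,1)
  P={6,10}:  v_{6} + v_{10} = v_{1} + v_{3}  so sig = (2; 1,1)
  P={6,8}:  v_{6} + v_{8} = v_{1} + v_{3} + v_{7}  so sig = (2; 1,1,1)
  P={3,4,8}:  v_{3} + v_{4} + v_{8} = 0  so sig = (3; —)
  P={1,2,3}:  v_{1} + v_{2} + v_{3} = v_{6}  so sig = (3; 1)
  P={3,4,7}:  v_{3} + v_{4} + v_{7} = v_{2}  so sig = (3; 1)
  P={4,6,7}:  v_{4} + v_{6} + v_{7} = v_{1} + 2·v_{2}  so sig = (3; 1,2)

so the primitive-relation signature multiset is
{ (2; —) ×2,  (2; 1) ×6,  (2; 1,1) ×3,  (2; 1,1,1),  (3; —),  (3; 1) ×2,  (3; 1,2) }


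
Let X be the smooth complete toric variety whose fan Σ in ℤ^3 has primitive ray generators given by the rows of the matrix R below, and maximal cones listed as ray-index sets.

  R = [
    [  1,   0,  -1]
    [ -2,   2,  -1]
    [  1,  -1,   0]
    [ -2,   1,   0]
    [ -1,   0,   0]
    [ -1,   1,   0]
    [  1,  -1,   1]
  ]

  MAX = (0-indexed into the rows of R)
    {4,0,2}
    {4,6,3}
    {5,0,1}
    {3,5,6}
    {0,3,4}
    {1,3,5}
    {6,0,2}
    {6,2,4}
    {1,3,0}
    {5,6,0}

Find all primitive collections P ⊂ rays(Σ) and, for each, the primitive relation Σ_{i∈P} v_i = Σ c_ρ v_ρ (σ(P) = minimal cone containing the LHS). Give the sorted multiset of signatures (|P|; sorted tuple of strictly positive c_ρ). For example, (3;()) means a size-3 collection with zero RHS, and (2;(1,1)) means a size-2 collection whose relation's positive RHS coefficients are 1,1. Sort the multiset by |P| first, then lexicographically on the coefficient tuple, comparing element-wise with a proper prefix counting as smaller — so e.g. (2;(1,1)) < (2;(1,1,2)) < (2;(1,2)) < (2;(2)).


Primitive collections (9):

  P={2,5}:  v_{2} + v_{5} = 0 — sig = (2;())
  P={1,6}:  v_{1} + v_{6} = v_{5} — sig = (2;(1))
  P={2,3}:  v_{2} + v_{3} = v_{4} — sig = (2;(1))
  P={4,5}:  v_{4} + v_{5} = v_{3} — sig = (2;(1))
  P={1,2}:  v_{1} + v_{2} = v_{0} + v_{3} — sig = (2;(1,1))
  P={1,4}:  v_{1} + v_{4} = v_{0} + 2·v_{3} — sig = (2;(1,2))
  P={0,3,6}:  v_{0} + v_{3} + v_{6} = 0 — sig = (3;())
  P={0,3,5}:  v_{0} + v_{3} + v_{5} = v_{1} — sig = (3;(1))
  P={0,4,6}:  v_{0} + v_{4} + v_{6} = v_{2} — sig = (3;(1))

Hence PRS(X_Σ) =
{ (2;()),  (2;(1)) ×3,  (2;(1,1)),  (2;(1,2)),  (3;()),  (3;(1)) ×2 }


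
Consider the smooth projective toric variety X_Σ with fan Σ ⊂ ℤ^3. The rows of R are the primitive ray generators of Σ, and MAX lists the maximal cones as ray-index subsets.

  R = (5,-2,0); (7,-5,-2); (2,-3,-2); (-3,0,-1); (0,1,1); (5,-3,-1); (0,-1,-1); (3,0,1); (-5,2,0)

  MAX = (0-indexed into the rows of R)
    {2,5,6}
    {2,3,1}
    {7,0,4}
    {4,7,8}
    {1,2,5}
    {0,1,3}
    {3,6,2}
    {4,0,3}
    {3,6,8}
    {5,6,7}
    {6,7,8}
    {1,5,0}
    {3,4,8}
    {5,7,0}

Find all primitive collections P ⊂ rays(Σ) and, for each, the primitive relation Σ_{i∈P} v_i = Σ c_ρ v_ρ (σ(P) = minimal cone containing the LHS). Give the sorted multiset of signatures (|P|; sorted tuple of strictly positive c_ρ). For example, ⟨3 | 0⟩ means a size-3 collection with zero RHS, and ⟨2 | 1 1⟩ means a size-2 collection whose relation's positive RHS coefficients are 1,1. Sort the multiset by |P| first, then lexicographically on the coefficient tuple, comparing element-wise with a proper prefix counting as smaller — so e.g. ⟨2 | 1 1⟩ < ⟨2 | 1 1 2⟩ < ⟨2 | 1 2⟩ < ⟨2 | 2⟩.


Primitive collections (15):

  • {0,8}:  v_{0} + v_{8} = 0  so sig = ⟨2 | 0⟩
  • {3,7}:  v_{3} + v_{7} = 0  so sig = ⟨2 | 0⟩
  • {4,6}:  v_{4} + v_{6} = 0  so sig = ⟨2 | 0⟩
  • {0,2}:  v_{0} + v_{2} = v_{1}  so sig = ⟨2 | 1⟩
  • {0,6}:  v_{0} + v_{6} = v_{5}  so sig = ⟨2 | 1⟩
  • {1,8}:  v_{1} + v_{8} = v_{2}  so sig = ⟨2 | 1⟩
  • {2,7}:  v_{2} + v_{7} = v_{5}  so sig = ⟨2 | 1⟩
  • {3,5}:  v_{3} + v_{5} = v_{2}  so sig = ⟨2 | 1⟩
  • {4,5}:  v_{4} + v_{5} = v_{0}  so sig = ⟨2 | 1⟩
  • {5,8}:  v_{5} + v_{8} = v_{6}  so sig = ⟨2 | 1⟩
  • {1,6}:  v_{1} + v_{6} = v_{2} + v_{5}  so sig = ⟨2 | 1 1⟩
  • {1,7}:  v_{1} + v_{7} = v_{0} + v_{5}  so sig = ⟨2 | 1 1⟩
  • {2,4}:  v_{2} + v_{4} = v_{0} + v_{3}  so sig = ⟨2 | 1 1⟩
  • {2,8}:  v_{2} + v_{8} = v_{3} + v_{6}  so sig = ⟨2 | 1 1⟩
  • {1,4}:  v_{1} + v_{4} = 2·v_{0} + v_{3}  so sig = ⟨2 | 1 2⟩

so the primitive-relation signature multiset is
[⟨2 | 0⟩, ⟨2 | 0⟩, ⟨2 | 0⟩, ⟨2 | 1⟩, ⟨2 | 1⟩, ⟨2 | 1⟩, ⟨2 | 1⟩, ⟨2 | 1⟩, ⟨2 | 1⟩, ⟨2 | 1⟩, ⟨2 | 1 1⟩, ⟨2 | 1 1⟩, ⟨2 | 1 1⟩, ⟨2 | 1 1⟩, ⟨2 | 1 2⟩]


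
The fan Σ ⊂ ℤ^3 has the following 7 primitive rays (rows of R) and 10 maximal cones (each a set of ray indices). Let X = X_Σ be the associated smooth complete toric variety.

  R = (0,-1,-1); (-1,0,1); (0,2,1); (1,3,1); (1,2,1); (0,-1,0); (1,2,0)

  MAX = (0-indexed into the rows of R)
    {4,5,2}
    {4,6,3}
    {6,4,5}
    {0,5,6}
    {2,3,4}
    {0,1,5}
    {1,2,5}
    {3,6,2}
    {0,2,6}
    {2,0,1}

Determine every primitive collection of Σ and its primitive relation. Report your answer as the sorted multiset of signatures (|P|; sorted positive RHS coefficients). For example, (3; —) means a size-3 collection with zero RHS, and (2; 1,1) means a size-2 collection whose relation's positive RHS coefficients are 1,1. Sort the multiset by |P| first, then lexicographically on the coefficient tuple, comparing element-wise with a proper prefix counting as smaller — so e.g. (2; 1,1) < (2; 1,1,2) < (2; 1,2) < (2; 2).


The 9 primitive collections of Σ (r=7, n=3):

  P = {0,3}:  v_{0} + v_{3} = v_{6}  ⇒ sig = (2; 1)
  P = {1,6}:  v_{1} + v_{6} = v_{2}  ⇒ sig = (2; 1)
  P = {3,5}:  v_{3} + v_{5} = v_{4}  ⇒ sig = (2; 1)
  P = {0,4}:  v_{0} + v_{4} = v_{5} + v_{6}  ⇒ sig = (2; 1,1)
  P = {1,3}:  v_{1} + v_{3} = 2·v_{2} + v_{5}  ⇒ sig = (2; 1,2)
  P = {1,4}:  v_{1} + v_{4} = 2·v_{2} + 2·v_{5}  ⇒ sig = (2; 2,2)
  P = {0,2,5}:  v_{0} + v_{2} + v_{5} = 0  ⇒ sig = (3; —)
  P = {2,5,6}:  v_{2} + v_{5} + v_{6} = v_{3}  ⇒ sig = (3; 1)
  P = {2,4,6}:  v_{2} + v_{4} + v_{6} = 2·v_{3}  ⇒ sig = (3; 2)

so the primitive-relation signature multiset is
    |P|=2: 6 collections, coeffs (1), (1), (1), (1,1), (1,2), (2,2)
    |P|=3: 3 collections, coeffs (), (1), (2)


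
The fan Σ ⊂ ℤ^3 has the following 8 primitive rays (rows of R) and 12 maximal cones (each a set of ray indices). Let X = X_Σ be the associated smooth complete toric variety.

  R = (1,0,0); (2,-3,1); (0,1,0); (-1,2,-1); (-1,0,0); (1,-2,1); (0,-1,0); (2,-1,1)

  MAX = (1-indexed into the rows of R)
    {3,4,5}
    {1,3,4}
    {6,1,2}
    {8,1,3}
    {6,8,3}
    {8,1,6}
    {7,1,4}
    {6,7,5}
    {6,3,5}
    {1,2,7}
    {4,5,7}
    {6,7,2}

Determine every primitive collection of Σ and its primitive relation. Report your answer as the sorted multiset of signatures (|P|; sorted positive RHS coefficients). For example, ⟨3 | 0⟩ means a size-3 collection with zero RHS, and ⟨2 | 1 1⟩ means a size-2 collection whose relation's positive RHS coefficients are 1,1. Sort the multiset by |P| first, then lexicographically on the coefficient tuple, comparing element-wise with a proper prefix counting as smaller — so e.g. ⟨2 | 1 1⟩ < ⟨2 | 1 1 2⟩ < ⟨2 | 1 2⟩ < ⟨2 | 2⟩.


The 12 primitive collections of Σ (r=8, n=3):

  P={1,5}:  v_{1} + v_{5} = 0 — sig = ⟨2 | 0⟩
  P={3,7}:  v_{3} + v_{7} = 0 — sig = ⟨2 | 0⟩
  P={4,6}:  v_{4} + v_{6} = 0 — sig = ⟨2 | 0⟩
  P={2,3}:  v_{2} + v_{3} = v_{1} + v_{6} — sig = ⟨2 | 1 1⟩
  P={2,4}:  v_{2} + v_{4} = v_{1} + v_{7} — sig = ⟨2 | 1 1⟩
  P={2,5}:  v_{2} + v_{5} = v_{6} + v_{7} — sig = ⟨2 | 1 1⟩
  P={4,8}:  v_{4} + v_{8} = v_{1} + v_{3} — sig = ⟨2 | 1 1⟩
  P={5,8}:  v_{5} + v_{8} = v_{3} + v_{6} — sig = ⟨2 | 1 1⟩
  P={7,8}:  v_{7} + v_{8} = v_{1} + v_{6} — sig = ⟨2 | 1 1⟩
  P={2,8}:  v_{2} + v_{8} = 2·v_{1} + 2·v_{6} — sig = ⟨2 | 2 2⟩
  P={1,3,6}:  v_{1} + v_{3} + v_{6} = v_{8} — sig = ⟨3 | 1⟩
  P={1,6,7}:  v_{1} + v_{6} + v_{7} = v_{2} — sig = ⟨3 | 1⟩

Signatures (|P|; sorted positive RHS coefficients), sorted:
[⟨2 | 0⟩, ⟨2 | 0⟩, ⟨2 | 0⟩, ⟨2 | 1 1⟩, ⟨2 | 1 1⟩, ⟨2 | 1 1⟩, ⟨2 | 1 1⟩, ⟨2 | 1 1⟩, ⟨2 | 1 1⟩, ⟨2 | 2 2⟩, ⟨3 | 1⟩, ⟨3 | 1⟩]


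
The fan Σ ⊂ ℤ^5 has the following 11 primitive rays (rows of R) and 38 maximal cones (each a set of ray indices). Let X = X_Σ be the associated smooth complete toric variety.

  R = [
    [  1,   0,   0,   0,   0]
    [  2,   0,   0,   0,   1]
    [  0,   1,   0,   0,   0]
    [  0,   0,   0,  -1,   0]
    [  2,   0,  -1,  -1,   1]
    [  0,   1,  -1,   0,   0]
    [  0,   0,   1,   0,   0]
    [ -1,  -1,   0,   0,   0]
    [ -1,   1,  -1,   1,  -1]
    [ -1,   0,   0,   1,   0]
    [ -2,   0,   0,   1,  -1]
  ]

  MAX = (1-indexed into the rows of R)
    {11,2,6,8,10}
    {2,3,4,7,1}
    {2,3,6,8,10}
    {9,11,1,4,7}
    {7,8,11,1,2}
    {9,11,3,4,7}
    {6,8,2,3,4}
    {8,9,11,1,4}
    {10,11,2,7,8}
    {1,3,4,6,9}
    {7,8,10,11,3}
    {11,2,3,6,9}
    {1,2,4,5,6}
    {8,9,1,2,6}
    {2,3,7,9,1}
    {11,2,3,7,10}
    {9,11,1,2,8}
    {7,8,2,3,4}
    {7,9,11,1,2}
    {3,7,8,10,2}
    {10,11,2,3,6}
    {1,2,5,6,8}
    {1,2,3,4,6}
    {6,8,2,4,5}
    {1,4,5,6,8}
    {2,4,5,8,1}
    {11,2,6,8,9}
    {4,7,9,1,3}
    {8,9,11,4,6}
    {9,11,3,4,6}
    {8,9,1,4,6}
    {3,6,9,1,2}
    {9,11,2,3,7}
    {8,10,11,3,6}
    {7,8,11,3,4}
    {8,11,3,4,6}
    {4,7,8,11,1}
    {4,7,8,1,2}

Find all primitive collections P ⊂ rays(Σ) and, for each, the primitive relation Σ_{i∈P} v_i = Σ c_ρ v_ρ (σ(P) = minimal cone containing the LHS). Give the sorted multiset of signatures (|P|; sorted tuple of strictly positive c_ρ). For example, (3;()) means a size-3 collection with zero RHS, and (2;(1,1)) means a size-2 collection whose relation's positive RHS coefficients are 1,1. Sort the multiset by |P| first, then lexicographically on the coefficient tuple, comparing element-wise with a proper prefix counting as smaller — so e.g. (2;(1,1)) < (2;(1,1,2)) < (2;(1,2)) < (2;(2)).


The 18 primitive collections of Σ (r=11, n=5):

  P = {6,7}:  v_{6} + v_{7} = v_{3}  ⇒ sig = (2;(1))
  P = {1,10}:  v_{1} + v_{10} = v_{2} + v_{11}  ⇒ sig = (2;(1,1))
  P = {4,10}:  v_{4} + v_{10} = v_{3} + v_{8}  ⇒ sig = (2;(1,1))
  P = {5,7}:  v_{5} + v_{7} = v_{2} + v_{4}  ⇒ sig = (2;(1,1))
  P = {3,5}:  v_{3} + v_{5} = v_{2} + v_{4} + v_{6}  ⇒ sig = (2;(1,1,1))
  P = {5,10}:  v_{5} + v_{10} = v_{2} + v_{6} + v_{8}  ⇒ sig = (2;(1,1,1))
  P = {5,11}:  v_{5} + v_{11} = v_{1} + v_{6} + v_{8}  ⇒ sig = (2;(1,1,1))
  P = {9,10}:  v_{9} + v_{10} = v_{2} + v_{6} + 2·v_{11}  ⇒ sig = (2;(1,1,2))
  P = {5,9}:  v_{5} + v_{9} = 2·v_{1} + 2·v_{6} + v_{8}  ⇒ sig = (2;(1,2,2))
  P = {1,3,8}:  v_{1} + v_{3} + v_{8} = 0  ⇒ sig = (3;())
  P = {2,4,11}:  v_{2} + v_{4} + v_{11} = 0  ⇒ sig = (3;())
  P = {1,6,11}:  v_{1} + v_{6} + v_{11} = v_{9}  ⇒ sig = (3;(1))
  P = {7,8,9}:  v_{7} + v_{8} + v_{9} = v_{11}  ⇒ sig = (3;(1))
  P = {1,3,11}:  v_{1} + v_{3} + v_{11} = v_{7} + v_{9}  ⇒ sig = (3;(1,1))
  P = {2,4,9}:  v_{2} + v_{4} + v_{9} = v_{1} + v_{6}  ⇒ sig = (3;(1,1))
  P = {3,8,9}:  v_{3} + v_{8} + v_{9} = v_{6} + v_{11}  ⇒ sig = (3;(1,1))
  P = {2,3,8,11}:  v_{2} + v_{3} + v_{8} + v_{11} = v_{10}  ⇒ sig = (4;(1))
  P = {1,2,4,6,8}:  v_{1} + v_{2} + v_{4} + v_{6} + v_{8} = v_{5}  ⇒ sig = (5;(1))

Sorted signature multiset PRS(X):
{ (2;(1)),  (2;(1,1)) ×3,  (2;(1,1,1)) ×3,  (2;(1,1,2)),  (2;(1,2,2)),  (3;()) ×2,  (3;(1)) ×2,  (3;(1,1)) ×3,  (4;(1)),  (5;(1)) }


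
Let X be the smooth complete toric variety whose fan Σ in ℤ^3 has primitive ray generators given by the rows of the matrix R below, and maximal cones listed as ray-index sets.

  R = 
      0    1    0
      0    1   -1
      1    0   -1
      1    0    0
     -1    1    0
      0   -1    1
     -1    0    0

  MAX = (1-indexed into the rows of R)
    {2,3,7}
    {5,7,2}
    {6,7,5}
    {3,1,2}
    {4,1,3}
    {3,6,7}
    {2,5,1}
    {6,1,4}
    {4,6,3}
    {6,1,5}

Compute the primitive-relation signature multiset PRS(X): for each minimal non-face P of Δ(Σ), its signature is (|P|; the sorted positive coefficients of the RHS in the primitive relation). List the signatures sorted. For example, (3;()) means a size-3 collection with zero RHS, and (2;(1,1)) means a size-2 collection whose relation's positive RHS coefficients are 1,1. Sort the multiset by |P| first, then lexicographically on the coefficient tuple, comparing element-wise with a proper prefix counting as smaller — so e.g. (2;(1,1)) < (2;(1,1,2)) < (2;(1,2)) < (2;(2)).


7 minimal non-faces of Δ(Σ) (on 7 rays):

  P = {2,6}:  v_{2} + v_{6} = 0 — sig = (2;())
  P = {4,7}:  v_{4} + v_{7} = 0 — sig = (2;())
  P = {1,7}:  v_{1} + v_{7} = v_{5} — sig = (2;(1))
  P = {3,5}:  v_{3} + v_{5} = v_{2} — sig = (2;(1))
  P = {4,5}:  v_{4} + v_{5} = v_{1} — sig = (2;(1))
  P = {2,4}:  v_{2} + v_{4} = v_{1} + v_{3} — sig = (2;(1,1))
  P = {1,3,6}:  v_{1} + v_{3} + v_{6} = v_{4} — sig = (3;(1))

so the primitive-relation signature multiset is
{ (2;()) ×2,  (2;(1)) ×3,  (2;(1,1)),  (3;(1)) }


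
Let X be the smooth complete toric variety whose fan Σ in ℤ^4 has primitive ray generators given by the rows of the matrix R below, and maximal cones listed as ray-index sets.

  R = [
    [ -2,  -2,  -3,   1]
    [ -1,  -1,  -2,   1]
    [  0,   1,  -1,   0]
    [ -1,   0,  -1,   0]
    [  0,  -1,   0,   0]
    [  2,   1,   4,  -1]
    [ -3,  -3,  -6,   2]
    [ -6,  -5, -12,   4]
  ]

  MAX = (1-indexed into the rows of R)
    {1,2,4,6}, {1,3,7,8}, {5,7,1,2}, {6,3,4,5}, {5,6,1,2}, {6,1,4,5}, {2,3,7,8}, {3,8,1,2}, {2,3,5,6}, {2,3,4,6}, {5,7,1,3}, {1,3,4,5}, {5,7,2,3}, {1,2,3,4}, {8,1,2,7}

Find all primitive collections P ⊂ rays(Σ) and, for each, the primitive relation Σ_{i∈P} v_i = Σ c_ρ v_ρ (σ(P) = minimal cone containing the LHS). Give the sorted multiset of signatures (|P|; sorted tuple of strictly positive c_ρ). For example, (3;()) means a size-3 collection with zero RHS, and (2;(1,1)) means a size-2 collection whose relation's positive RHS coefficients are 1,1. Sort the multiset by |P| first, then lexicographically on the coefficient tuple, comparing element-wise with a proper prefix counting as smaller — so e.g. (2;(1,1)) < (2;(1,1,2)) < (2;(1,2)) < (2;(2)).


Σ has 9 primitive collections:

  P={6,7}:  v_{6} + v_{7} = v_{2} + v_{5} — sig = (2;(1,1))
  P={6,8}:  v_{6} + v_{8} = v_{2} + v_{7} — sig = (2;(1,1))
  P={4,7}:  v_{4} + v_{7} = 2·v_{1} + v_{3} — sig = (2;(1,2))
  P={4,8}:  v_{4} + v_{8} = 3·v_{1} + v_{2} + 2·v_{3} — sig = (2;(1,2,3))
  P={5,8}:  v_{5} + v_{8} = 2·v_{7} — sig = (2;(2))
  P={1,3,6}:  v_{1} + v_{3} + v_{6} = 0 — sig = (3;())
  P={2,4,5}:  v_{2} + v_{4} + v_{5} = v_{1} — sig = (3;(1))
  P={1,2,3,5}:  v_{1} + v_{2} + v_{3} + v_{5} = v_{7} — sig = (4;(1))
  P={1,2,3,7}:  v_{1} + v_{2} + v_{3} + v_{7} = v_{8} — sig = (4;(1))

Sorted signature multiset PRS(X):
[(2;(1,1)), (2;(1,1)), (2;(1,2)), (2;(1,2,3)), (2;(2)), (3;()), (3;(1)), (4;(1)), (4;(1))]


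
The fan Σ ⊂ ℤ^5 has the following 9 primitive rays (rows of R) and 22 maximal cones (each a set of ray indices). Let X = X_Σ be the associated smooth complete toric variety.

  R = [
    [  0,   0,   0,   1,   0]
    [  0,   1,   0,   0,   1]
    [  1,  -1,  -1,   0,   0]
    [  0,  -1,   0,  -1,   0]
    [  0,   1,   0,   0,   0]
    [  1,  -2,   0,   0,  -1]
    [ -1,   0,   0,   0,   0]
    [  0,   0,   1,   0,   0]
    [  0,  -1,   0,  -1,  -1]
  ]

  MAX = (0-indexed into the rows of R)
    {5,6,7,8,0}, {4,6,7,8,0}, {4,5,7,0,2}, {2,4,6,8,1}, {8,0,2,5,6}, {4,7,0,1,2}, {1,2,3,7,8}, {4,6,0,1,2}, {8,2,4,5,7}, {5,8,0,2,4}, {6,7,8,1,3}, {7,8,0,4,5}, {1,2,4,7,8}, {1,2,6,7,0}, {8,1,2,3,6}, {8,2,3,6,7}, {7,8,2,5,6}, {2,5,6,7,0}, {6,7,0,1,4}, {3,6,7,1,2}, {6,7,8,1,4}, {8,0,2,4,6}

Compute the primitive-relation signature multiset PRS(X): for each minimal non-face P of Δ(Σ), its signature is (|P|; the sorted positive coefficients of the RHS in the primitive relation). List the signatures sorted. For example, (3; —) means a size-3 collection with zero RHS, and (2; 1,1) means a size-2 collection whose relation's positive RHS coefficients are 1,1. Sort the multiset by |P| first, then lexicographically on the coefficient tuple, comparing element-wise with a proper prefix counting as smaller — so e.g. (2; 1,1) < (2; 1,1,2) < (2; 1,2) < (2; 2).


The 9 primitive collections of Σ (r=9, n=5):

  • {1,5}:  v_{1} + v_{5} = v_{2} + v_{7} — sig = (2; 1,1)
  • {3,4}:  v_{3} + v_{4} = v_{1} + v_{8} — sig = (2; 1,1)
  • {0,3}:  v_{0} + v_{3} = v_{2} + v_{6} + v_{7} — sig = (2; 1,1,1)
  • {3,5}:  v_{3} + v_{5} = 2·v_{2} + v_{6} + 2·v_{7} + v_{8} — sig = (2; 1,1,2,2)
  • {0,1,8}:  v_{0} + v_{1} + v_{8} = 0 — sig = (3; —)
  • {4,5,6}:  v_{4} + v_{5} + v_{6} = v_{0} + v_{8} — sig = (3; 1,1)
  • {2,4,6,7}:  v_{2} + v_{4} + v_{6} + v_{7} = 0 — sig = (4; —)
  • {0,2,7,8}:  v_{0} + v_{2} + v_{7} + v_{8} = v_{5} — sig = (4; 1)
  • {1,2,6,7,8}:  v_{1} + v_{2} + v_{6} + v_{7} + v_{8} = v_{3} — sig = (5; 1)

Signatures (|P|; sorted positive RHS coefficients), sorted:
{ (2; 1,1) ×2,  (2; 1,1,1),  (2; 1,1,2,2),  (3; —),  (3; 1,1),  (4; —),  (4; 1),  (5; 1) }


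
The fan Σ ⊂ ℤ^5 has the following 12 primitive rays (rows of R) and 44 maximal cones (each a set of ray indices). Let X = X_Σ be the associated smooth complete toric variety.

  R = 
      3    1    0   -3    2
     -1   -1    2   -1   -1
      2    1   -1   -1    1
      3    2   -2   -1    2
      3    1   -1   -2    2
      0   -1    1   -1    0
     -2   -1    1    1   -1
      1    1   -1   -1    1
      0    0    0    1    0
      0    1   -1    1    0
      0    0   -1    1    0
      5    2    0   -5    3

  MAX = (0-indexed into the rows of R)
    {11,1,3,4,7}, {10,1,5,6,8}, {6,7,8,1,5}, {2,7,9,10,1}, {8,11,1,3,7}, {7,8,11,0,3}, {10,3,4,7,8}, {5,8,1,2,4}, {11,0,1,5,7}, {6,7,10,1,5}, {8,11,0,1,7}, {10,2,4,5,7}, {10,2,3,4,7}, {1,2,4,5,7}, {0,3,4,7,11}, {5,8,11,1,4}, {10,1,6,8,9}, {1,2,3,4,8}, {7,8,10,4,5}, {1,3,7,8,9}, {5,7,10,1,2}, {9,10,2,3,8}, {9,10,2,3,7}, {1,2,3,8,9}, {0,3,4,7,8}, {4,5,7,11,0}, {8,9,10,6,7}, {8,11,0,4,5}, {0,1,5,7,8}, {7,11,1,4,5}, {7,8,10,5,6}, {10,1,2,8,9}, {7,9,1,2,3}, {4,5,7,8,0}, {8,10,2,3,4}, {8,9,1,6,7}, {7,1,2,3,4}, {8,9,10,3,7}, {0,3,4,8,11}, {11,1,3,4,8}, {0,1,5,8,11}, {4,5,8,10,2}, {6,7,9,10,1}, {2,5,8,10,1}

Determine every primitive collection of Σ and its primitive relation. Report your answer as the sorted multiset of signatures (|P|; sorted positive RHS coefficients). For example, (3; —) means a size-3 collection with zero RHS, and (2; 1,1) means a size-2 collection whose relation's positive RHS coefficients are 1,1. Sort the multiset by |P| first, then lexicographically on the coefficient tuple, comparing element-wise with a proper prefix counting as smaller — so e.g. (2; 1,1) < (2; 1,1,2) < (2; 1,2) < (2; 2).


23 collections generate NE(X_Σ); each relation:

  {2,6}:  v_{2} + v_{6} = 0  ⟹  sig = (2; —)
  {5,9}:  v_{5} + v_{9} = 0  ⟹  sig = (2; —)
  {0,10}:  v_{0} + v_{10} = v_{4}  ⟹  sig = (2; 1)
  {3,5}:  v_{3} + v_{5} = v_{4}  ⟹  sig = (2; 1)
  {4,9}:  v_{4} + v_{9} = v_{3}  ⟹  sig = (2; 1)
  {3,6}:  v_{3} + v_{6} = v_{7} + v_{8}  ⟹  sig = (2; 1,1)
  {0,2}:  v_{0} + v_{2} = v_{1} + v_{3} + v_{4}  ⟹  sig = (2; 1,1,1)
  {4,6}:  v_{4} + v_{6} = v_{5} + v_{7} + v_{8}  ⟹  sig = (2; 1,1,1)
  {10,11}:  v_{10} + v_{11} = v_{1} + v_{3} + v_{4}  ⟹  sig = (2; 1,1,1)
  {0,9}:  v_{0} + v_{9} = v_{1} + v_{3} + v_{7} + v_{8}  ⟹  sig = (2; 1,1,1,1)
  {6,11}:  v_{6} + v_{11} = v_{0} + v_{1} + v_{7} + v_{8}  ⟹  sig = (2; 1,1,1,1)
  {0,6}:  v_{0} + v_{6} = v_{1} + v_{5} + 2·v_{7} + 2·v_{8}  ⟹  sig = (2; 1,1,2,2)
  {9,11}:  v_{9} + v_{11} = 2·v_{1} + 2·v_{3} + v_{7} + v_{8}  ⟹  sig = (2; 1,1,2,2)
  {2,11}:  v_{2} + v_{11} = 2·v_{1} + 2·v_{3} + v_{4}  ⟹  sig = (2; 1,2,2)
  {0,1,3}:  v_{0} + v_{1} + v_{3} = v_{11}  ⟹  sig = (3; 1)
  {1,3,10}:  v_{1} + v_{3} + v_{10} = v_{2}  ⟹  sig = (3; 1)
  {2,7,8}:  v_{2} + v_{7} + v_{8} = v_{3}  ⟹  sig = (3; 1)
  {0,1,4}:  v_{0} + v_{1} + v_{4} = v_{5} + v_{11}  ⟹  sig = (3; 1,1)
  {1,4,10}:  v_{1} + v_{4} + v_{10} = v_{2} + v_{5}  ⟹  sig = (3; 1,1)
  {1,7,8,10}:  v_{1} + v_{7} + v_{8} + v_{10} = 0  ⟹  sig = (4; —)
  {1,4,7,8}:  v_{1} + v_{4} + v_{7} + v_{8} = v_{0}  ⟹  sig = (4; 1)
  {4,7,8,11}:  v_{4} + v_{7} + v_{8} + v_{11} = 2·v_{0} + v_{3}  ⟹  sig = (4; 1,2)
  {5,7,8,11}:  v_{5} + v_{7} + v_{8} + v_{11} = 2·v_{0}  ⟹  sig = (4; 2)

Sorted signature multiset PRS(X):
[(2; —), (2; —), (2; 1), (2; 1), (2; 1), (2; 1,1), (2; 1,1,1), (2; 1,1,1), (2; 1,1,1), (2; 1,1,1,1), (2; 1,1,1,1), (2; 1,1,2,2), (2; 1,1,2,2), (2; 1,2,2), (3; 1), (3; 1), (3; 1), (3; 1,1), (3; 1,1), (4; —), (4; 1), (4; 1,2), (4; 2)]


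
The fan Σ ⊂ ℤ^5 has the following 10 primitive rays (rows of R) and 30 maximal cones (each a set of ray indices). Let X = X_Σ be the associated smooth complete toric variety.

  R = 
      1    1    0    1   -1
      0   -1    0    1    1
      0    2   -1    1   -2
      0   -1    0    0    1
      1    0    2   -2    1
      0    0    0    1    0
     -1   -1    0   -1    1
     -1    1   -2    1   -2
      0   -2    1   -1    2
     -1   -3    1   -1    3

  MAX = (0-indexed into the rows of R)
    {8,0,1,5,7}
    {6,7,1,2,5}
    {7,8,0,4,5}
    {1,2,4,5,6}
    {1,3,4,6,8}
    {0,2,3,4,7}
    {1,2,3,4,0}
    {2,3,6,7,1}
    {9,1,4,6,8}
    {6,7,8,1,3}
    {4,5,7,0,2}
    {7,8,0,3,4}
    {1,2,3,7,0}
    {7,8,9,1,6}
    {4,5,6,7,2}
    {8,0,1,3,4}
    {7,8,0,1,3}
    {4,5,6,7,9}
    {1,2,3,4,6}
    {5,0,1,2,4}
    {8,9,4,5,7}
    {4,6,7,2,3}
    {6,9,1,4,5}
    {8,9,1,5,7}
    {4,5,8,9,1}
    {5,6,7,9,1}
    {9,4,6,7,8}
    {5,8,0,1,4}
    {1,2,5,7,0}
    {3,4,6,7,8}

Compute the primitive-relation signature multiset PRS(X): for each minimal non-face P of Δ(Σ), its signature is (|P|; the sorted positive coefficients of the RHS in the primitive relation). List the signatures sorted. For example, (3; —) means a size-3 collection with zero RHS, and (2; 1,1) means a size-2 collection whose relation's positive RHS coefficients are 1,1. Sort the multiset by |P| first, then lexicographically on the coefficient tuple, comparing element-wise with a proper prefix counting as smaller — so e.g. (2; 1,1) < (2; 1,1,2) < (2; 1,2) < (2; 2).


|primitive collections| = 8. Relations:

  {0,6}:  v_{0} + v_{6} = 0  ⇒ sig = (2; —)
  {2,8}:  v_{2} + v_{8} = 0  ⇒ sig = (2; —)
  {3,5}:  v_{3} + v_{5} = v_{1}  ⇒ sig = (2; 1)
  {0,9}:  v_{0} + v_{9} = v_{5} + v_{8}  ⇒ sig = (2; 1,1)
  {2,9}:  v_{2} + v_{9} = v_{5} + v_{6}  ⇒ sig = (2; 1,1)
  {3,9}:  v_{3} + v_{9} = v_{1} + v_{6} + v_{8}  ⇒ sig = (2; 1,1,1)
  {1,4,7}:  v_{1} + v_{4} + v_{7} = 0  ⇒ sig = (3; —)
  {5,6,8}:  v_{5} + v_{6} + v_{8} = v_{9}  ⇒ sig = (3; 1)

Sorted signature multiset PRS(X):
[(2; —), (2; —), (2; 1), (2; 1,1), (2; 1,1), (2; 1,1,1), (3; —), (3; 1)]


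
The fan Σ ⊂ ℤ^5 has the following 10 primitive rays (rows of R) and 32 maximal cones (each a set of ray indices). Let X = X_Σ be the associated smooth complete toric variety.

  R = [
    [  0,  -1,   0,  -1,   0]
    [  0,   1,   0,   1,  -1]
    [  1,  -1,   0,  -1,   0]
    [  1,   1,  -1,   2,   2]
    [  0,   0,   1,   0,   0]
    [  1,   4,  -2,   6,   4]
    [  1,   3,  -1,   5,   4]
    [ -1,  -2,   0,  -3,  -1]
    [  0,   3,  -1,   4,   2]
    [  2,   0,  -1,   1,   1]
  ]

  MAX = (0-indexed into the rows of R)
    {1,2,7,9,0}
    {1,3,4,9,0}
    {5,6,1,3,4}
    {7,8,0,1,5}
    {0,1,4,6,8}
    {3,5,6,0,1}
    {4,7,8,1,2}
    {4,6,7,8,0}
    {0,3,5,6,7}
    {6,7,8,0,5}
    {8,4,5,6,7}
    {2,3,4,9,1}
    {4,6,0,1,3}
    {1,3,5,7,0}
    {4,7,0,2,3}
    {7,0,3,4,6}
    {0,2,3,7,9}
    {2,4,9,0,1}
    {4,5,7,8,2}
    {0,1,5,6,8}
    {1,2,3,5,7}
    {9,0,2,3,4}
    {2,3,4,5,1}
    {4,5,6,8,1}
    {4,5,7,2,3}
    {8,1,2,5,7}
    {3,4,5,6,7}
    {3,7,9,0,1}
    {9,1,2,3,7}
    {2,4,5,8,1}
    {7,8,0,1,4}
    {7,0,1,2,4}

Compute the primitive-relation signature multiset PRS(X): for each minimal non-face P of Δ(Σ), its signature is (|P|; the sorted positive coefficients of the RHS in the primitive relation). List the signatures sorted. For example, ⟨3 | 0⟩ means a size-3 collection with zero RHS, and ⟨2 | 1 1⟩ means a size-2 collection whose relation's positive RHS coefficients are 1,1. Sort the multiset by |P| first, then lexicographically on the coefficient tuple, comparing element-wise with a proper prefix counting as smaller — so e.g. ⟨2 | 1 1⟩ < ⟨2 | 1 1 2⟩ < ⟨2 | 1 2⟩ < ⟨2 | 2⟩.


13 minimal non-faces of Δ(Σ) (on 10 rays):

  P={3,8}:  v_{3} + v_{8} = v_{5}  ⇒ sig = ⟨2 | 1⟩
  P={6,9}:  v_{6} + v_{9} = v_{0} + v_{1} + 3·v_{3} + v_{4}  ⇒ sig = ⟨2 | 1 1 1 3⟩
  P={2,6}:  v_{2} + v_{6} = 2·v_{3} + v_{4}  ⇒ sig = ⟨2 | 1 2⟩
  P={8,9}:  v_{8} + v_{9} = v_{1} + 2·v_{3}  ⇒ sig = ⟨2 | 1 2⟩
  P={5,9}:  v_{5} + v_{9} = v_{1} + 3·v_{3}  ⇒ sig = ⟨2 | 1 3⟩
  P={0,2,8}:  v_{0} + v_{2} + v_{8} = v_{3}  ⇒ sig = ⟨3 | 1⟩
  P={0,4,5}:  v_{0} + v_{4} + v_{5} = v_{6}  ⇒ sig = ⟨3 | 1⟩
  P={1,6,7}:  v_{1} + v_{6} + v_{7} = v_{0} + v_{8}  ⇒ sig = ⟨3 | 1 1⟩
  P={4,7,9}:  v_{4} + v_{7} + v_{9} = v_{0} + v_{2}  ⇒ sig = ⟨3 | 1 1⟩
  P={0,2,5}:  v_{0} + v_{2} + v_{5} = 2·v_{3}  ⇒ sig = ⟨3 | 2⟩
  P={1,3,4,7}:  v_{1} + v_{3} + v_{4} + v_{7} = 0  ⇒ sig = ⟨4 | 0⟩
  P={0,1,2,3}:  v_{0} + v_{1} + v_{2} + v_{3} = v_{9}  ⇒ sig = ⟨4 | 1⟩
  P={1,4,5,7}:  v_{1} + v_{4} + v_{5} + v_{7} = v_{8}  ⇒ sig = ⟨4 | 1⟩

Sorted signature multiset PRS(X):
[⟨2 | 1⟩, ⟨2 | 1 1 1 3⟩, ⟨2 | 1 2⟩, ⟨2 | 1 2⟩, ⟨2 | 1 3⟩, ⟨3 | 1⟩, ⟨3 | 1⟩, ⟨3 | 1 1⟩, ⟨3 | 1 1⟩, ⟨3 | 2⟩, ⟨4 | 0⟩, ⟨4 | 1⟩, ⟨4 | 1⟩]


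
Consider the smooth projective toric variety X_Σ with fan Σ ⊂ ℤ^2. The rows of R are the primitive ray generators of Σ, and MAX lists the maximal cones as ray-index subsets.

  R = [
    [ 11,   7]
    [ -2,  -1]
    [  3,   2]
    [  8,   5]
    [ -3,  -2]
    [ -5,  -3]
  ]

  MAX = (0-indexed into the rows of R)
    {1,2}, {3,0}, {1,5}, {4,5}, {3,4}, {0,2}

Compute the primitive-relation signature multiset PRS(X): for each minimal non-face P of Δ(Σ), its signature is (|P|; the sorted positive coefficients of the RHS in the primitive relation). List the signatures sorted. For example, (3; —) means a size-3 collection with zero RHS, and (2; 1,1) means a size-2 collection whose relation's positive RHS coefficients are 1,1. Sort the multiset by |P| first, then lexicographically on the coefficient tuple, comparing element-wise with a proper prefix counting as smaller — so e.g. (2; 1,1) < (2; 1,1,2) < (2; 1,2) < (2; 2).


9 minimal non-faces of Δ(Σ) (on 6 rays):

  • {2,4}:  v_{2} + v_{4} = 0 — sig = (2; —)
  • {0,4}:  v_{0} + v_{4} = v_{3} — sig = (2; 1)
  • {1,4}:  v_{1} + v_{4} = v_{5} — sig = (2; 1)
  • {2,3}:  v_{2} + v_{3} = v_{0} — sig = (2; 1)
  • {2,5}:  v_{2} + v_{5} = v_{1} — sig = (2; 1)
  • {3,5}:  v_{3} + v_{5} = v_{2} — sig = (2; 1)
  • {0,5}:  v_{0} + v_{5} = 2·v_{2} — sig = (2; 2)
  • {1,3}:  v_{1} + v_{3} = 2·v_{2} — sig = (2; 2)
  • {0,1}:  v_{0} + v_{1} = 3·v_{2} — sig = (2; 3)

Sorted signature multiset PRS(X):
    |P|=2: 9 collections, coeffs (), (1), (1), (1), (1), (1), (2), (2), (3)


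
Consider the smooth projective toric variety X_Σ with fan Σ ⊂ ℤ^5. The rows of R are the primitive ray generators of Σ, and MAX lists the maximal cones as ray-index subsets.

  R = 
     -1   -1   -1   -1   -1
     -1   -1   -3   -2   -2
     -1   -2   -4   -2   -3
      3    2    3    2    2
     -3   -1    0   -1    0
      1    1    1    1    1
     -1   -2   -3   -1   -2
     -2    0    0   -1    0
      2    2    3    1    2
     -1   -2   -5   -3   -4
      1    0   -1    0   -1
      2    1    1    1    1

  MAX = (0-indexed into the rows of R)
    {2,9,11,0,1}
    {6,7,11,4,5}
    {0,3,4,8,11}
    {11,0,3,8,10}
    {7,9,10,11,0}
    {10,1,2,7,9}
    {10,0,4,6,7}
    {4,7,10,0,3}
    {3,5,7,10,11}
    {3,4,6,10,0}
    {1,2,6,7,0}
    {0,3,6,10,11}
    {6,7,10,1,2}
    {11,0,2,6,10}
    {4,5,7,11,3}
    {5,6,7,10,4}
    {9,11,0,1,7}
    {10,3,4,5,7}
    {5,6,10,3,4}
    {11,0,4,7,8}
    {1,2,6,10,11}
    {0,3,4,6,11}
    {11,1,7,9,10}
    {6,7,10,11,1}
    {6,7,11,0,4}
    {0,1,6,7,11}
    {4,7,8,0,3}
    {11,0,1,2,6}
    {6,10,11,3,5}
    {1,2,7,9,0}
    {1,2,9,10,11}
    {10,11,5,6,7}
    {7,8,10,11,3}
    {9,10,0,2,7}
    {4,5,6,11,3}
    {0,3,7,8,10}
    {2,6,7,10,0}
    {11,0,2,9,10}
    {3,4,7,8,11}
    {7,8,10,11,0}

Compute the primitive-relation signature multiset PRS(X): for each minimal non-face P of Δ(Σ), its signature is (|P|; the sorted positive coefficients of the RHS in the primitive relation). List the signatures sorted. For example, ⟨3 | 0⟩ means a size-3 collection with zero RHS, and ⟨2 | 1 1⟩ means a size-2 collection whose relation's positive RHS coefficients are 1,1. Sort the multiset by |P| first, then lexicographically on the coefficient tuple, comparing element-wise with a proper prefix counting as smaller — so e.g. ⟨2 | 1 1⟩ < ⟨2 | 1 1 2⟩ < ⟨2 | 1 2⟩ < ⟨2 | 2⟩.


The 23 primitive collections of Σ (r=12, n=5):

  P={0,5}:  v_{0} + v_{5} = 0 — sig = ⟨2 | 0⟩
  P={5,9}:  v_{5} + v_{9} = v_{1} + v_{10} — sig = ⟨2 | 1 1⟩
  P={6,8}:  v_{6} + v_{8} = v_{0} + v_{11} — sig = ⟨2 | 1 1⟩
  P={2,3}:  v_{2} + v_{3} = v_{0} + v_{10} + v_{11} — sig = ⟨2 | 1 1 1⟩
  P={2,4}:  v_{2} + v_{4} = v_{0} + v_{6} + v_{7} — sig = ⟨2 | 1 1 1⟩
  P={4,9}:  v_{4} + v_{9} = v_{0} + v_{2} + v_{7} — sig = ⟨2 | 1 1 1⟩
  P={5,8}:  v_{5} + v_{8} = v_{3} + v_{7} + v_{11} — sig = ⟨2 | 1 1 1⟩
  P={2,5}:  v_{2} + v_{5} = v_{6} + v_{7} + v_{10} + v_{11} — sig = ⟨2 | 1 1 1 1⟩
  P={1,3}:  v_{1} + v_{3} = v_{0} + v_{7} + v_{10} + 2·v_{11} — sig = ⟨2 | 1 1 1 2⟩
  P={1,4}:  v_{1} + v_{4} = v_{0} + v_{6} + 2·v_{7} + v_{11} — sig = ⟨2 | 1 1 1 2⟩
  P={1,5}:  v_{1} + v_{5} = v_{6} + 2·v_{7} + v_{10} + 2·v_{11} — sig = ⟨2 | 1 1 2 2⟩
  P={2,8}:  v_{2} + v_{8} = 2·v_{0} + v_{7} + v_{10} + 2·v_{11} — sig = ⟨2 | 1 1 2 2⟩
  P={3,9}:  v_{3} + v_{9} = 2·v_{0} + v_{7} + 2·v_{10} + 2·v_{11} — sig = ⟨2 | 1 2 2 2⟩
  P={1,8}:  v_{1} + v_{8} = 2·v_{0} + 2·v_{7} + v_{10} + 3·v_{11} — sig = ⟨2 | 1 2 2 3⟩
  P={6,9}:  v_{6} + v_{9} = 2·v_{2} — sig = ⟨2 | 2⟩
  P={8,9}:  v_{8} + v_{9} = 3·v_{0} + 2·v_{7} + 2·v_{10} + 3·v_{11} — sig = ⟨2 | 2 2 3 3⟩
  P={3,6,7}:  v_{3} + v_{6} + v_{7} = 0 — sig = ⟨3 | 0⟩
  P={4,10,11}:  v_{4} + v_{10} + v_{11} = 0 — sig = ⟨3 | 0⟩
  P={0,1,10}:  v_{0} + v_{1} + v_{10} = v_{9} — sig = ⟨3 | 1⟩
  P={2,7,11}:  v_{2} + v_{7} + v_{11} = v_{1} — sig = ⟨3 | 1⟩
  P={4,8,10}:  v_{4} + v_{8} + v_{10} = v_{0} + v_{3} + v_{7} — sig = ⟨3 | 1 1 1⟩
  P={0,3,7,11}:  v_{0} + v_{3} + v_{7} + v_{11} = v_{8} — sig = ⟨4 | 1⟩
  P={0,6,7,10,11}:  v_{0} + v_{6} + v_{7} + v_{10} + v_{11} = v_{2} — sig = ⟨5 | 1⟩

so the primitive-relation signature multiset is
    ⟨2 | 0⟩
    ⟨2 | 1 1⟩
    ⟨2 | 1 1⟩
    ⟨2 | 1 1 1⟩
    ⟨2 | 1 1 1⟩
    ⟨2 | 1 1 1⟩
    ⟨2 | 1 1 1⟩
    ⟨2 | 1 1 1 1⟩
    ⟨2 | 1 1 1 2⟩
    ⟨2 | 1 1 1 2⟩
    ⟨2 | 1 1 2 2⟩
    ⟨2 | 1 1 2 2⟩
    ⟨2 | 1 2 2 2⟩
    ⟨2 | 1 2 2 3⟩
    ⟨2 | 2⟩
    ⟨2 | 2 2 3 3⟩
    ⟨3 | 0⟩
    ⟨3 | 0⟩
    ⟨3 | 1⟩
    ⟨3 | 1⟩
    ⟨3 | 1 1 1⟩
    ⟨4 | 1⟩
    ⟨5 | 1⟩
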